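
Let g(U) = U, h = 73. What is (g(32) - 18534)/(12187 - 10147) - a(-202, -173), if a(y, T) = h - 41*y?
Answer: -8531351/1020 ≈ -8364.1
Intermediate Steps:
a(y, T) = 73 - 41*y
(g(32) - 18534)/(12187 - 10147) - a(-202, -173) = (32 - 18534)/(12187 - 10147) - (73 - 41*(-202)) = -18502/2040 - (73 + 8282) = -18502*1/2040 - 1*8355 = -9251/1020 - 8355 = -8531351/1020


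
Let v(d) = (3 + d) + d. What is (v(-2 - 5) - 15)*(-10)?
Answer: 260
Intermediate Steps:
v(d) = 3 + 2*d
(v(-2 - 5) - 15)*(-10) = ((3 + 2*(-2 - 5)) - 15)*(-10) = ((3 + 2*(-7)) - 15)*(-10) = ((3 - 14) - 15)*(-10) = (-11 - 15)*(-10) = -26*(-10) = 260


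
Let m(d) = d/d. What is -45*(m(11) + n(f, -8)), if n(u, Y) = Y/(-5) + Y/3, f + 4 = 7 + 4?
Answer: 3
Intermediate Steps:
f = 7 (f = -4 + (7 + 4) = -4 + 11 = 7)
n(u, Y) = 2*Y/15 (n(u, Y) = Y*(-⅕) + Y*(⅓) = -Y/5 + Y/3 = 2*Y/15)
m(d) = 1
-45*(m(11) + n(f, -8)) = -45*(1 + (2/15)*(-8)) = -45*(1 - 16/15) = -45*(-1/15) = 3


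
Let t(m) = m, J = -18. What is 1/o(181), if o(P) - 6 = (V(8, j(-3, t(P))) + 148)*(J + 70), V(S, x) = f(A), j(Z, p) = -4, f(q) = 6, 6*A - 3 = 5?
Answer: 1/8014 ≈ 0.00012478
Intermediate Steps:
A = 4/3 (A = ½ + (⅙)*5 = ½ + ⅚ = 4/3 ≈ 1.3333)
V(S, x) = 6
o(P) = 8014 (o(P) = 6 + (6 + 148)*(-18 + 70) = 6 + 154*52 = 6 + 8008 = 8014)
1/o(181) = 1/8014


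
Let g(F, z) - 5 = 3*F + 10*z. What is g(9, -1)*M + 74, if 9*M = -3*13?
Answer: -64/3 ≈ -21.333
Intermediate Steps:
g(F, z) = 5 + 3*F + 10*z (g(F, z) = 5 + (3*F + 10*z) = 5 + 3*F + 10*z)
M = -13/3 (M = (-3*13)/9 = (⅑)*(-39) = -13/3 ≈ -4.3333)
g(9, -1)*M + 74 = (5 + 3*9 + 10*(-1))*(-13/3) + 74 = (5 + 27 - 10)*(-13/3) + 74 = 22*(-13/3) + 74 = -286/3 + 74 = -64/3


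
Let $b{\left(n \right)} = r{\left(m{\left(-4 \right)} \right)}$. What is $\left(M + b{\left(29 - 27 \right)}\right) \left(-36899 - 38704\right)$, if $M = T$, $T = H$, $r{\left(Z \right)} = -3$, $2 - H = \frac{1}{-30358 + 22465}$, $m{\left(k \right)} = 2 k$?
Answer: $\frac{198886292}{2631} \approx 75593.0$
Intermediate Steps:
$H = \frac{15787}{7893}$ ($H = 2 - \frac{1}{-30358 + 22465} = 2 - \frac{1}{-7893} = 2 - - \frac{1}{7893} = 2 + \frac{1}{7893} = \frac{15787}{7893} \approx 2.0001$)
$T = \frac{15787}{7893} \approx 2.0001$
$b{\left(n \right)} = -3$
$M = \frac{15787}{7893} \approx 2.0001$
$\left(M + b{\left(29 - 27 \right)}\right) \left(-36899 - 38704\right) = \left(\frac{15787}{7893} - 3\right) \left(-36899 - 38704\right) = \left(- \frac{7892}{7893}\right) \left(-75603\right) = \frac{198886292}{2631}$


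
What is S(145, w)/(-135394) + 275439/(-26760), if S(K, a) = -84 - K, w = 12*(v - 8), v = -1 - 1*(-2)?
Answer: -6214443321/603857240 ≈ -10.291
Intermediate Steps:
v = 1 (v = -1 + 2 = 1)
w = -84 (w = 12*(1 - 8) = 12*(-7) = -84)
S(145, w)/(-135394) + 275439/(-26760) = (-84 - 1*145)/(-135394) + 275439/(-26760) = (-84 - 145)*(-1/135394) + 275439*(-1/26760) = -229*(-1/135394) - 91813/8920 = 229/135394 - 91813/8920 = -6214443321/603857240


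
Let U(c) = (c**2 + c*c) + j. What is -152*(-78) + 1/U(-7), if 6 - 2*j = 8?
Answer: 1150033/97 ≈ 11856.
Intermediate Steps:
j = -1 (j = 3 - 1/2*8 = 3 - 4 = -1)
U(c) = -1 + 2*c**2 (U(c) = (c**2 + c*c) - 1 = (c**2 + c**2) - 1 = 2*c**2 - 1 = -1 + 2*c**2)
-152*(-78) + 1/U(-7) = -152*(-78) + 1/(-1 + 2*(-7)**2) = 11856 + 1/(-1 + 2*49) = 11856 + 1/(-1 + 98) = 11856 + 1/97 = 1150033/97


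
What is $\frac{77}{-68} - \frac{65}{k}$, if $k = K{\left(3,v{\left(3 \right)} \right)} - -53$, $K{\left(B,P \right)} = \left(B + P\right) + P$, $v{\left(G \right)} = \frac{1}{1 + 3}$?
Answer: $- \frac{17541}{7684} \approx -2.2828$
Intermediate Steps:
$v{\left(G \right)} = \frac{1}{4}$
$K{\left(B,P \right)} = B + 2 P$
$k = \frac{113}{2}$ ($k = \left(3 + 2 \cdot \frac{1}{4}\right) - -53 = \left(3 + \frac{1}{2}\right) + 53 = \frac{7}{2} + 53 = \frac{113}{2} \approx 56.5$)
$\frac{77}{-68} - \frac{65}{k} = \frac{77}{-68} - \frac{65}{\frac{113}{2}} = 77 \left(- \frac{1}{68}\right) - \frac{130}{113} = - \frac{77}{68} - \frac{130}{113} = - \frac{17541}{7684}$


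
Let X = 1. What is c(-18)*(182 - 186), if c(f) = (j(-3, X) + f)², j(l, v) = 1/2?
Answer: -1225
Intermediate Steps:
j(l, v) = ½
c(f) = (½ + f)²
c(-18)*(182 - 186) = ((1 + 2*(-18))²/4)*(182 - 186) = ((1 - 36)²/4)*(-4) = ((¼)*(-35)²)*(-4) = ((¼)*1225)*(-4) = (1225/4)*(-4) = -1225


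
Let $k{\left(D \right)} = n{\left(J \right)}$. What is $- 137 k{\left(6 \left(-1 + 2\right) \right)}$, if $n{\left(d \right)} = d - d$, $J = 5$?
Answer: $0$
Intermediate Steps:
$n{\left(d \right)} = 0$
$k{\left(D \right)} = 0$
$- 137 k{\left(6 \left(-1 + 2\right) \right)} = \left(-137\right) 0 = 0$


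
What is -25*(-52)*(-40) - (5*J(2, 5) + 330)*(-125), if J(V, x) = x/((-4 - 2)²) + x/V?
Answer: -327625/36 ≈ -9100.7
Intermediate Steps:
J(V, x) = x/36 + x/V (J(V, x) = x/((-6)²) + x/V = x/36 + x/V)
-25*(-52)*(-40) - (5*J(2, 5) + 330)*(-125) = -25*(-52)*(-40) - (5*((1/36)*5 + 5/2) + 330)*(-125) = 1300*(-40) - (5*(5/36 + 5*(½)) + 330)*(-125) = -52000 - (5*(5/36 + 5/2) + 330)*(-125) = -52000 - (5*(95/36) + 330)*(-125) = -52000 - (475/36 + 330)*(-125) = -52000 - 12355*(-125)/36 = -52000 - 1*(-1544375/36) = -52000 + 1544375/36 = -327625/36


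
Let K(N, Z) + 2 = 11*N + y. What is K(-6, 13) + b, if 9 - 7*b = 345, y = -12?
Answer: -128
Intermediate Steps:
b = -48 (b = 9/7 - ⅐*345 = 9/7 - 345/7 = -48)
K(N, Z) = -14 + 11*N (K(N, Z) = -2 + (11*N - 12) = -2 + (-12 + 11*N) = -14 + 11*N)
K(-6, 13) + b = (-14 + 11*(-6)) - 48 = (-14 - 66) - 48 = -80 - 48 = -128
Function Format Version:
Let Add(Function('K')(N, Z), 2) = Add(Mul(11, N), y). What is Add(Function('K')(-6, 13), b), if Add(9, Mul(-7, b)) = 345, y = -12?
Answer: -128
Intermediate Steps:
b = -48 (b = Add(Rational(9, 7), Mul(Rational(-1, 7), 345)) = Add(Rational(9, 7), Rational(-345, 7)) = -48)
Function('K')(N, Z) = Add(-14, Mul(11, N)) (Function('K')(N, Z) = Add(-2, Add(Mul(11, N), -12)) = Add(-2, Add(-12, Mul(11, N))) = Add(-14, Mul(11, N)))
Add(Function('K')(-6, 13), b) = Add(Add(-14, Mul(11, -6)), -48) = Add(Add(-14, -66), -48) = Add(-80, -48) = -128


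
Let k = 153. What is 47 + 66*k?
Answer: 10145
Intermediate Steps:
47 + 66*k = 47 + 66*153 = 47 + 10098 = 10145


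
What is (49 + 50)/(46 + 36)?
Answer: 99/82 ≈ 1.2073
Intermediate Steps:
(49 + 50)/(46 + 36) = 99/82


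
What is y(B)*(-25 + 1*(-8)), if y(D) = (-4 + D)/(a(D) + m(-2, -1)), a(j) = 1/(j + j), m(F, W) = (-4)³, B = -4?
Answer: -704/171 ≈ -4.1170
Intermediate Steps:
m(F, W) = -64
a(j) = 1/(2*j)
y(D) = (-4 + D)/(-64 + 1/(2*D)) (y(D) = (-4 + D)/(1/(2*D) - 64) = (-4 + D)/(-64 + 1/(2*D)))
y(B)*(-25 + 1*(-8)) = (2*(-4)*(4 - 1*(-4))/(-1 + 128*(-4)))*(-25 + 1*(-8)) = (2*(-4)*(4 + 4)/(-1 - 512))*(-25 - 8) = (2*(-4)*8/(-513))*(-33) = (2*(-4)*(-1/513)*8)*(-33) = (64/513)*(-33) = -704/171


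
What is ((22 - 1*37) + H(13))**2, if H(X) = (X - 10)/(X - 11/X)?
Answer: 5433561/24964 ≈ 217.66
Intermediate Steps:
H(X) = (-10 + X)/(X - 11/X)
((22 - 1*37) + H(13))**2 = ((22 - 1*37) + 13*(-10 + 13)/(-11 + 13**2))**2 = ((22 - 37) + 13*3/(-11 + 169))**2 = (-15 + 13*3/158)**2 = (-15 + 13*(1/158)*3)**2 = (-15 + 39/158)**2 = (-2331/158)**2 = 5433561/24964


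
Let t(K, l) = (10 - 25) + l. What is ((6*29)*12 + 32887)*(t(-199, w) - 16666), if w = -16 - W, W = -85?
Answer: -581004700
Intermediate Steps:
w = 69 (w = -16 - 1*(-85) = -16 + 85 = 69)
t(K, l) = -15 + l
((6*29)*12 + 32887)*(t(-199, w) - 16666) = ((6*29)*12 + 32887)*((-15 + 69) - 16666) = (174*12 + 32887)*(54 - 16666) = (2088 + 32887)*(-16612) = 34975*(-16612) = -581004700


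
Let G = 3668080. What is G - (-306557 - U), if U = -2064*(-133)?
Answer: 4249149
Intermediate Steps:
U = 274512
G - (-306557 - U) = 3668080 - (-306557 - 1*274512) = 3668080 - (-306557 - 274512) = 3668080 - 1*(-581069) = 3668080 + 581069 = 4249149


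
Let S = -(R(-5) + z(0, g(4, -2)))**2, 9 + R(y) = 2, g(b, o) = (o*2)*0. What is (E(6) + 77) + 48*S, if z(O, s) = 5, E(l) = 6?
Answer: -109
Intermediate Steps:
g(b, o) = 0 (g(b, o) = (2*o)*0 = 0)
R(y) = -7 (R(y) = -9 + 2 = -7)
S = -4 (S = -(-7 + 5)**2 = -1*(-2)**2 = -1*4 = -4)
(E(6) + 77) + 48*S = (6 + 77) + 48*(-4) = 83 - 192 = -109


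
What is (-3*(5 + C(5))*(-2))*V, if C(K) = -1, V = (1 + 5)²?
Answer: 864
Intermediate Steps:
V = 36 (V = 6² = 36)
(-3*(5 + C(5))*(-2))*V = -3*(5 - 1)*(-2)*36 = -12*(-2)*36 = -3*(-8)*36 = 24*36 = 864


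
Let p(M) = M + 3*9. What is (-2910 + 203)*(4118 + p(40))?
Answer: -11328795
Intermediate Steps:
p(M) = 27 + M (p(M) = M + 27 = 27 + M)
(-2910 + 203)*(4118 + p(40)) = (-2910 + 203)*(4118 + (27 + 40)) = -2707*(4118 + 67) = -2707*4185 = -11328795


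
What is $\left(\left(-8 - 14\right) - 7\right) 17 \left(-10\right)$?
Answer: $4930$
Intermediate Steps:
$\left(\left(-8 - 14\right) - 7\right) 17 \left(-10\right) = \left(-22 - 7\right) 17 \left(-10\right) = \left(-29\right) 17 \left(-10\right) = \left(-493\right) \left(-10\right) = 4930$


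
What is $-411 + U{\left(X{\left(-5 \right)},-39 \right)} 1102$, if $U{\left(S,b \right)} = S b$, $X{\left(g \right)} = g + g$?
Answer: $429369$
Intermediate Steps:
$X{\left(g \right)} = 2 g$
$-411 + U{\left(X{\left(-5 \right)},-39 \right)} 1102 = -411 + 2 \left(-5\right) \left(-39\right) 1102 = -411 + \left(-10\right) \left(-39\right) 1102 = -411 + 390 \cdot 1102 = -411 + 429780 = 429369$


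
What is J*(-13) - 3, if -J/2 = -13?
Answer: -341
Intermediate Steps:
J = 26 (J = -2*(-13) = 26)
J*(-13) - 3 = 26*(-13) - 3 = -338 - 3 = -341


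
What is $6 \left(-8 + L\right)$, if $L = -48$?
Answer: $-336$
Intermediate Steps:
$6 \left(-8 + L\right) = 6 \left(-8 - 48\right) = 6 \left(-56\right) = -336$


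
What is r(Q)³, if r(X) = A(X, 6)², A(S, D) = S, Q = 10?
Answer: 1000000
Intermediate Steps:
r(X) = X²
r(Q)³ = (10²)³ = 100³ = 1000000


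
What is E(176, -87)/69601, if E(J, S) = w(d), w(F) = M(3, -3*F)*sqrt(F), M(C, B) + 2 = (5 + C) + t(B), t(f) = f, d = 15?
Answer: -39*sqrt(15)/69601 ≈ -0.0021702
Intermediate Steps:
M(C, B) = 3 + B + C (M(C, B) = -2 + ((5 + C) + B) = -2 + (5 + B + C) = 3 + B + C)
w(F) = sqrt(F)*(6 - 3*F) (w(F) = (3 - 3*F + 3)*sqrt(F) = (6 - 3*F)*sqrt(F) = sqrt(F)*(6 - 3*F))
E(J, S) = -39*sqrt(15) (E(J, S) = 3*sqrt(15)*(2 - 1*15) = 3*sqrt(15)*(2 - 15) = 3*sqrt(15)*(-13) = -39*sqrt(15))
E(176, -87)/69601 = -39*sqrt(15)/69601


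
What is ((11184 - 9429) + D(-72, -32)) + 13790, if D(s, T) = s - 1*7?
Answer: 15466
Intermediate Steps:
D(s, T) = -7 + s (D(s, T) = s - 7 = -7 + s)
((11184 - 9429) + D(-72, -32)) + 13790 = ((11184 - 9429) + (-7 - 72)) + 13790 = (1755 - 79) + 13790 = 1676 + 13790 = 15466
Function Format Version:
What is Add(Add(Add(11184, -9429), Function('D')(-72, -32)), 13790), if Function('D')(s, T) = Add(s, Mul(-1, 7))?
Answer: 15466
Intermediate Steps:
Function('D')(s, T) = Add(-7, s) (Function('D')(s, T) = Add(s, -7) = Add(-7, s))
Add(Add(Add(11184, -9429), Function('D')(-72, -32)), 13790) = Add(Add(Add(11184, -9429), Add(-7, -72)), 13790) = Add(Add(1755, -79), 13790) = Add(1676, 13790) = 15466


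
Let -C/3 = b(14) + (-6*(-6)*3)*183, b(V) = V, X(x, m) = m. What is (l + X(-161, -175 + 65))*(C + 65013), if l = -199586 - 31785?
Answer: -1314580599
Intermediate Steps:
l = -231371
C = -59334 (C = -3*(14 + (-6*(-6)*3)*183) = -3*(14 + (36*3)*183) = -3*(14 + 108*183) = -3*(14 + 19764) = -3*19778 = -59334)
(l + X(-161, -175 + 65))*(C + 65013) = (-231371 + (-175 + 65))*(-59334 + 65013) = (-231371 - 110)*5679 = -231481*5679 = -1314580599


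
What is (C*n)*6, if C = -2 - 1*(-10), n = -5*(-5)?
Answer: 1200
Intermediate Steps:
n = 25
C = 8 (C = -2 + 10 = 8)
(C*n)*6 = (8*25)*6 = 200*6 = 1200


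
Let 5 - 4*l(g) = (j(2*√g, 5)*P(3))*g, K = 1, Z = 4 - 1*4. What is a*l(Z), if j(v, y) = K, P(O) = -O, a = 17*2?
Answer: 85/2 ≈ 42.500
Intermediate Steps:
Z = 0 (Z = 4 - 4 = 0)
a = 34
j(v, y) = 1
l(g) = 5/4 + 3*g/4 (l(g) = 5/4 - 1*(-1*3)*g/4 = 5/4 - 1*(-3)*g/4 = 5/4 - (-3)*g/4 = 5/4 + 3*g/4)
a*l(Z) = 34*(5/4 + (¾)*0) = 34*(5/4 + 0) = 34*(5/4) = 85/2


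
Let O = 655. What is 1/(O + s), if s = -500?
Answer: 1/155 ≈ 0.0064516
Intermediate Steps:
1/(O + s) = 1/(655 - 500) = 1/155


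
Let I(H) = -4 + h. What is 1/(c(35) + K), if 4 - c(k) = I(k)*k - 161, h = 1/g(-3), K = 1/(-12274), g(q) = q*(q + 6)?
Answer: 110466/34121711 ≈ 0.0032374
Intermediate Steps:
g(q) = q*(6 + q)
K = -1/12274 ≈ -8.1473e-5
h = -⅑ (h = 1/(-3*(6 - 3)) = 1/(-3*3) = 1/(-9) = -⅑ ≈ -0.11111)
I(H) = -37/9 (I(H) = -4 - ⅑ = -37/9)
c(k) = 165 + 37*k/9 (c(k) = 4 - (-37*k/9 - 161) = 4 - (-161 - 37*k/9) = 4 + (161 + 37*k/9) = 165 + 37*k/9)
1/(c(35) + K) = 1/((165 + (37/9)*35) - 1/12274) = 1/((165 + 1295/9) - 1/12274) = 1/(2780/9 - 1/12274) = 1/(34121711/110466) = 110466/34121711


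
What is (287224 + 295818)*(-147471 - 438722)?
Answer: -341775139106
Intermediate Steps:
(287224 + 295818)*(-147471 - 438722) = 583042*(-586193) = -341775139106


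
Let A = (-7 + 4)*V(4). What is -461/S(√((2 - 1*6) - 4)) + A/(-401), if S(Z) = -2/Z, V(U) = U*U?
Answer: 48/401 + 461*I*√2 ≈ 0.1197 + 651.95*I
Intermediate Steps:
V(U) = U²
A = -48 (A = (-7 + 4)*4² = -3*16 = -48)
-461/S(√((2 - 1*6) - 4)) + A/(-401) = -461*(-√((2 - 1*6) - 4)/2) - 48/(-401) = -461*(-√((2 - 6) - 4)/2) - 48*(-1/401) = -461*(-√(-4 - 4)/2) + 48/401 = -461*(-I*√2) + 48/401 = -(-461)*I*√2 + 48/401 = 461*I*√2 + 48/401 = 48/401 + 461*I*√2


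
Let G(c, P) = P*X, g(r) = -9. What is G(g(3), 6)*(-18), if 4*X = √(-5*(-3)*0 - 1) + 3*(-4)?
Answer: 324 - 27*I ≈ 324.0 - 27.0*I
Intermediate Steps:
X = -3 + I/4 (X = (√(-5*(-3)*0 - 1) + 3*(-4))/4 = (√(15*0 - 1) - 12)/4 = (√(0 - 1) - 12)/4 = (√(-1) - 12)/4 = (I - 12)/4 = (-12 + I)/4 = -3 + I/4 ≈ -3.0 + 0.25*I)
G(c, P) = P*(-3 + I/4)
G(g(3), 6)*(-18) = ((¼)*6*(-12 + I))*(-18) = (-18 + 3*I/2)*(-18) = 324 - 27*I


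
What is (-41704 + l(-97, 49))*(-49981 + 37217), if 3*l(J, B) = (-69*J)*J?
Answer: 3294528804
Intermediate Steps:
l(J, B) = -23*J² (l(J, B) = ((-69*J)*J)/3 = (-69*J²)/3 = -23*J²)
(-41704 + l(-97, 49))*(-49981 + 37217) = (-41704 - 23*(-97)²)*(-49981 + 37217) = (-41704 - 23*9409)*(-12764) = (-41704 - 216407)*(-12764) = -258111*(-12764) = 3294528804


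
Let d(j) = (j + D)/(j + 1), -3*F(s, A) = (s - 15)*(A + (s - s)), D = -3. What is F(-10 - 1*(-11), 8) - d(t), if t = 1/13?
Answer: 841/21 ≈ 40.048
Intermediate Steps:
F(s, A) = -A*(-15 + s)/3 (F(s, A) = -(s - 15)*(A + (s - s))/3 = -(-15 + s)*(A + 0)/3 = -(-15 + s)*A/3 = -A*(-15 + s)/3)
t = 1/13 (t = 1*(1/13) = 1/13 ≈ 0.076923)
d(j) = (-3 + j)/(1 + j) (d(j) = (j - 3)/(j + 1) = (-3 + j)/(1 + j))
F(-10 - 1*(-11), 8) - d(t) = (1/3)*8*(15 - (-10 - 1*(-11))) - (-3 + 1/13)/(1 + 1/13) = (1/3)*8*(15 - (-10 + 11)) - (-38)/(14/13*13) = (1/3)*8*(15 - 1*1) - 13*(-38)/(14*13) = (1/3)*8*(15 - 1) - 1*(-19/7) = (1/3)*8*14 + 19/7 = 112/3 + 19/7 = 841/21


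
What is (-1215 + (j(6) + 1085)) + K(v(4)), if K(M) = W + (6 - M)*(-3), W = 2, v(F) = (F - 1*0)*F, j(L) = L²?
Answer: -62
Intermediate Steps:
v(F) = F² (v(F) = (F + 0)*F = F*F = F²)
K(M) = -16 + 3*M (K(M) = 2 + (6 - M)*(-3) = 2 + (-18 + 3*M) = -16 + 3*M)
(-1215 + (j(6) + 1085)) + K(v(4)) = (-1215 + (6² + 1085)) + (-16 + 3*4²) = (-1215 + (36 + 1085)) + (-16 + 3*16) = (-1215 + 1121) + (-16 + 48) = -94 + 32 = -62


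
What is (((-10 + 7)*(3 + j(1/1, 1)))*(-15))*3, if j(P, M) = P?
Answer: 540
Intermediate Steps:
(((-10 + 7)*(3 + j(1/1, 1)))*(-15))*3 = (((-10 + 7)*(3 + 1/1))*(-15))*3 = (-3*(3 + 1)*(-15))*3 = (-3*4*(-15))*3 = -12*(-15)*3 = 180*3 = 540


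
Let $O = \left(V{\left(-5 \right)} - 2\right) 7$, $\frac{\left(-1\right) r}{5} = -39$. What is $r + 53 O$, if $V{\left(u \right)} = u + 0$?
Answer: $-2402$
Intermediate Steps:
$r = 195$ ($r = \left(-5\right) \left(-39\right) = 195$)
$V{\left(u \right)} = u$
$O = -49$ ($O = \left(-5 - 2\right) 7 = \left(-7\right) 7 = -49$)
$r + 53 O = 195 + 53 \left(-49\right) = 195 - 2597 = -2402$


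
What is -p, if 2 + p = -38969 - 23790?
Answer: 62761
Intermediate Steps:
p = -62761 (p = -2 + (-38969 - 23790) = -2 - 62759 = -62761)
-p = -1*(-62761) = 62761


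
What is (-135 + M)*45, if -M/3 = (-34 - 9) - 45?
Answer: 5805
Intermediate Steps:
M = 264 (M = -3*((-34 - 9) - 45) = -3*(-43 - 45) = -3*(-88) = 264)
(-135 + M)*45 = (-135 + 264)*45 = 129*45 = 5805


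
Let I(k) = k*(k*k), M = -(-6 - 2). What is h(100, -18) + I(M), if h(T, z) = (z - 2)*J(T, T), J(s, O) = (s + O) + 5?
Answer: -3588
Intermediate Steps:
J(s, O) = 5 + O + s (J(s, O) = (O + s) + 5 = 5 + O + s)
M = 8 (M = -1*(-8) = 8)
h(T, z) = (-2 + z)*(5 + 2*T) (h(T, z) = (z - 2)*(5 + T + T) = (-2 + z)*(5 + 2*T))
I(k) = k**3 (I(k) = k*k**2 = k**3)
h(100, -18) + I(M) = (-2 - 18)*(5 + 2*100) + 8**3 = -20*(5 + 200) + 512 = -20*205 + 512 = -4100 + 512 = -3588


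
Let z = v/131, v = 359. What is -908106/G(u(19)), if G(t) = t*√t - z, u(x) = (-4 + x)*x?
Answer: -736333053/6849344918 - 76576586445*√285/6849344918 ≈ -188.85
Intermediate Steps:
u(x) = x*(-4 + x)
z = 359/131 ≈ 2.7405
G(t) = -359/131 + t^(3/2) (G(t) = t*√t - 1*359/131 = t^(3/2) - 359/131 = -359/131 + t^(3/2))
-908106/G(u(19)) = -908106/(-359/131 + (19*(-4 + 19))^(3/2)) = -908106/(-359/131 + (19*15)^(3/2)) = -908106/(-359/131 + 285^(3/2)) = -908106/(-359/131 + 285*√285)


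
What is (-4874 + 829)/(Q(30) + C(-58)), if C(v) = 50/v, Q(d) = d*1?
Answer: -23461/169 ≈ -138.82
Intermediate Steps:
Q(d) = d
(-4874 + 829)/(Q(30) + C(-58)) = (-4874 + 829)/(30 + 50/(-58)) = -4045/(30 + 50*(-1/58)) = -4045/(30 - 25/29) = -4045/845/29 = -4045*29/845 = -23461/169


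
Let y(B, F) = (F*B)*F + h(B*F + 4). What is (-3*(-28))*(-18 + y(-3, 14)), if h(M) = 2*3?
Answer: -50400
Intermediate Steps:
h(M) = 6
y(B, F) = 6 + B*F**2 (y(B, F) = (F*B)*F + 6 = (B*F)*F + 6 = B*F**2 + 6 = 6 + B*F**2)
(-3*(-28))*(-18 + y(-3, 14)) = (-3*(-28))*(-18 + (6 - 3*14**2)) = 84*(-18 + (6 - 3*196)) = 84*(-18 + (6 - 588)) = 84*(-18 - 582) = 84*(-600) = -50400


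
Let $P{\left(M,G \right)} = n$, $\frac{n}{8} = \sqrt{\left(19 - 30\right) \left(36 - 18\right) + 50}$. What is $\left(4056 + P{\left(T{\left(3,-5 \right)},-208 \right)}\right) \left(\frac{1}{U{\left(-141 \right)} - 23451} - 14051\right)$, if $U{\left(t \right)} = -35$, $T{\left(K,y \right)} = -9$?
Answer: $- \frac{669243624036}{11743} - \frac{2640014296 i \sqrt{37}}{11743} \approx -5.6991 \cdot 10^{7} - 1.3675 \cdot 10^{6} i$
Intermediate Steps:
$n = 16 i \sqrt{37}$ ($n = 8 \sqrt{\left(19 - 30\right) \left(36 - 18\right) + 50} = 8 \sqrt{\left(-11\right) 18 + 50} = 8 \sqrt{-198 + 50} = 8 \sqrt{-148} = 8 \cdot 2 i \sqrt{37} = 16 i \sqrt{37} \approx 97.324 i$)
$P{\left(M,G \right)} = 16 i \sqrt{37}$
$\left(4056 + P{\left(T{\left(3,-5 \right)},-208 \right)}\right) \left(\frac{1}{U{\left(-141 \right)} - 23451} - 14051\right) = \left(4056 + 16 i \sqrt{37}\right) \left(\frac{1}{-35 - 23451} - 14051\right) = \left(4056 + 16 i \sqrt{37}\right) \left(\frac{1}{-23486} - 14051\right) = \left(4056 + 16 i \sqrt{37}\right) \left(- \frac{1}{23486} - 14051\right) = \left(4056 + 16 i \sqrt{37}\right) \left(- \frac{330001787}{23486}\right) = - \frac{669243624036}{11743} - \frac{2640014296 i \sqrt{37}}{11743}$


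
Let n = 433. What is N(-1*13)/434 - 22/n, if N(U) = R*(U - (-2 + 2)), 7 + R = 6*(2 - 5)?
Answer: 131177/187922 ≈ 0.69804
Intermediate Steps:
R = -25 (R = -7 + 6*(2 - 5) = -7 + 6*(-3) = -7 - 18 = -25)
N(U) = -25*U (N(U) = -25*(U - (-2 + 2)) = -25*(U - 1*0) = -25*(U + 0) = -25*U)
N(-1*13)/434 - 22/n = -(-25)*13/434 - 22/433 = -25*(-13)*(1/434) - 22*1/433 = 325*(1/434) - 22/433 = 325/434 - 22/433 = 131177/187922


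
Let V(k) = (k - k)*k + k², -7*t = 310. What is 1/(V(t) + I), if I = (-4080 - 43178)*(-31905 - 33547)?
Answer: 49/151563496284 ≈ 3.2330e-10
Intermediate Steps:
t = -310/7 (t = -⅐*310 = -310/7 ≈ -44.286)
I = 3093130616 (I = -47258*(-65452) = 3093130616)
V(k) = k² (V(k) = 0*k + k² = 0 + k² = k²)
1/(V(t) + I) = 1/((-310/7)² + 3093130616) = 1/(96100/49 + 3093130616) = 1/(151563496284/49) = 49/151563496284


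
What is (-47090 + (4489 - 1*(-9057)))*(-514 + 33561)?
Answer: -1108528568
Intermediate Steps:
(-47090 + (4489 - 1*(-9057)))*(-514 + 33561) = (-47090 + (4489 + 9057))*33047 = (-47090 + 13546)*33047 = -33544*33047 = -1108528568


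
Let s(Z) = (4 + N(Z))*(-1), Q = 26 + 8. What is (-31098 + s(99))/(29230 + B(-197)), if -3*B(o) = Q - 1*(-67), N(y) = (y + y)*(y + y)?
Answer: -210918/87589 ≈ -2.4080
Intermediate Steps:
Q = 34
N(y) = 4*y² (N(y) = (2*y)*(2*y) = 4*y²)
B(o) = -101/3 (B(o) = -(34 - 1*(-67))/3 = -(34 + 67)/3 = -⅓*101 = -101/3)
s(Z) = -4 - 4*Z² (s(Z) = (4 + 4*Z²)*(-1) = -4 - 4*Z²)
(-31098 + s(99))/(29230 + B(-197)) = (-31098 + (-4 - 4*99²))/(29230 - 101/3) = (-31098 + (-4 - 4*9801))/(87589/3) = (-31098 + (-4 - 39204))*(3/87589) = (-31098 - 39208)*(3/87589) = -70306*3/87589 = -210918/87589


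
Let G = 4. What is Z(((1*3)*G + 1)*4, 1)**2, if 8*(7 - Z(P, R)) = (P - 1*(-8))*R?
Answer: 1/4 ≈ 0.25000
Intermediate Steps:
Z(P, R) = 7 - R*(8 + P)/8 (Z(P, R) = 7 - (P - 1*(-8))*R/8 = 7 - (P + 8)*R/8 = 7 - (8 + P)*R/8 = 7 - R*(8 + P)/8)
Z(((1*3)*G + 1)*4, 1)**2 = (7 - 1*1 - 1/8*((1*3)*4 + 1)*4*1)**2 = (7 - 1 - 1/8*(3*4 + 1)*4*1)**2 = (7 - 1 - 1/8*(12 + 1)*4*1)**2 = (7 - 1 - 1/8*13*4*1)**2 = (7 - 1 - 1/8*52*1)**2 = (7 - 1 - 13/2)**2 = (-1/2)**2 = 1/4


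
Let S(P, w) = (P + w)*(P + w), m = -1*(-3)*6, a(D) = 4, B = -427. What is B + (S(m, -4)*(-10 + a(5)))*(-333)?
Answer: 391181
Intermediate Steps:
m = 18 (m = 3*6 = 18)
S(P, w) = (P + w)**2
B + (S(m, -4)*(-10 + a(5)))*(-333) = -427 + ((18 - 4)**2*(-10 + 4))*(-333) = -427 + (14**2*(-6))*(-333) = -427 + (196*(-6))*(-333) = -427 - 1176*(-333) = -427 + 391608 = 391181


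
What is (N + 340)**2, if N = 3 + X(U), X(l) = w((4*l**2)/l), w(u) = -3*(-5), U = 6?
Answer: 128164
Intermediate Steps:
w(u) = 15
X(l) = 15
N = 18 (N = 3 + 15 = 18)
(N + 340)**2 = (18 + 340)**2 = 358**2 = 128164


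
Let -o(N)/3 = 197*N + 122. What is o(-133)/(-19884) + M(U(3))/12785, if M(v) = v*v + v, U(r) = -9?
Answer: -332942799/84738980 ≈ -3.9290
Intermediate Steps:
o(N) = -366 - 591*N (o(N) = -3*(197*N + 122) = -3*(122 + 197*N) = -366 - 591*N)
M(v) = v + v² (M(v) = v² + v = v + v²)
o(-133)/(-19884) + M(U(3))/12785 = (-366 - 591*(-133))/(-19884) - 9*(1 - 9)/12785 = (-366 + 78603)*(-1/19884) - 9*(-8)*(1/12785) = 78237*(-1/19884) + 72*(1/12785) = -26079/6628 + 72/12785 = -332942799/84738980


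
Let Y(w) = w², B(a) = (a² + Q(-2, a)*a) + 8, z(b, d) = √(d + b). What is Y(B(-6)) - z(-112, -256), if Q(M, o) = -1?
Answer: 2500 - 4*I*√23 ≈ 2500.0 - 19.183*I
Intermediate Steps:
z(b, d) = √(b + d)
B(a) = 8 + a² - a (B(a) = (a² - a) + 8 = 8 + a² - a)
Y(B(-6)) - z(-112, -256) = (8 + (-6)² - 1*(-6))² - √(-112 - 256) = (8 + 36 + 6)² - √(-368) = 50² - 4*I*√23 = 2500 - 4*I*√23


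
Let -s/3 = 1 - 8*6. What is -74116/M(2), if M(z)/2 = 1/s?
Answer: -5225178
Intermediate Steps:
s = 141 (s = -3*(1 - 8*6) = -3*(1 - 48) = -3*(-47) = 141)
M(z) = 2/141
-74116/M(2) = -74116/2/141 = -74116*141/2 = -5225178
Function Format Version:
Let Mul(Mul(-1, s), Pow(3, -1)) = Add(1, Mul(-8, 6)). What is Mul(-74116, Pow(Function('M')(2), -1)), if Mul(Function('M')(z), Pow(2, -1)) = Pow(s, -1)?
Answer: -5225178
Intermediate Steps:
s = 141 (s = Mul(-3, Add(1, Mul(-8, 6))) = Mul(-3, Add(1, -48)) = Mul(-3, -47) = 141)
Function('M')(z) = Rational(2, 141) (Function('M')(z) = Mul(2, Pow(141, -1)) = Mul(2, Rational(1, 141)) = Rational(2, 141))
Mul(-74116, Pow(Function('M')(2), -1)) = Mul(-74116, Pow(Rational(2, 141), -1)) = Mul(-74116, Rational(141, 2)) = -5225178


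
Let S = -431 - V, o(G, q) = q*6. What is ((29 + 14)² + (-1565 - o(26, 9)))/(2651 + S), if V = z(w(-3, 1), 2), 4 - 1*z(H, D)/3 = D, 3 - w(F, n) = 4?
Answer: 115/1107 ≈ 0.10388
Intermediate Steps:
w(F, n) = -1 (w(F, n) = 3 - 1*4 = 3 - 4 = -1)
z(H, D) = 12 - 3*D
V = 6 (V = 12 - 3*2 = 12 - 6 = 6)
o(G, q) = 6*q
S = -437 (S = -431 - 1*6 = -431 - 6 = -437)
((29 + 14)² + (-1565 - o(26, 9)))/(2651 + S) = ((29 + 14)² + (-1565 - 6*9))/(2651 - 437) = (43² + (-1565 - 1*54))/2214 = (1849 + (-1565 - 54))*(1/2214) = (1849 - 1619)*(1/2214) = 230*(1/2214) = 115/1107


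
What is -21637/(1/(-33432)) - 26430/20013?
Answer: 4825589146654/6671 ≈ 7.2337e+8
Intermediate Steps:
-21637/(1/(-33432)) - 26430/20013 = -21637/(-1/33432) - 26430*1/20013 = -21637*(-33432) - 8810/6671 = 723368184 - 8810/6671 = 4825589146654/6671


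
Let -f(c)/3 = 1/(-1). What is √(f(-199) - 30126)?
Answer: 3*I*√3347 ≈ 173.56*I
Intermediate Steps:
f(c) = 3 (f(c) = -3/(-1) = -3*(-1) = 3)
√(f(-199) - 30126) = √(3 - 30126) = √(-30123) = 3*I*√3347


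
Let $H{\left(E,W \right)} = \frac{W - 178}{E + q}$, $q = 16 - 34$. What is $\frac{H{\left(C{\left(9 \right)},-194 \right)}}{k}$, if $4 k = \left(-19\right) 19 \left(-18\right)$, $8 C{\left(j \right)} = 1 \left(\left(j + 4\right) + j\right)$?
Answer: $\frac{992}{66063} \approx 0.015016$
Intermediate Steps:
$q = -18$
$C{\left(j \right)} = \frac{1}{2} + \frac{j}{4}$ ($C{\left(j \right)} = \frac{1 \left(\left(j + 4\right) + j\right)}{8} = \frac{1 \left(\left(4 + j\right) + j\right)}{8} = \frac{1 \left(4 + 2 j\right)}{8} = \frac{4 + 2 j}{8} = \frac{1}{2} + \frac{j}{4}$)
$k = \frac{3249}{2}$ ($k = \frac{\left(-19\right) 19 \left(-18\right)}{4} = \frac{\left(-361\right) \left(-18\right)}{4} = \frac{1}{4} \cdot 6498 = \frac{3249}{2} \approx 1624.5$)
$H{\left(E,W \right)} = \frac{-178 + W}{-18 + E}$ ($H{\left(E,W \right)} = \frac{W - 178}{E - 18} = \frac{-178 + W}{-18 + E}$)
$\frac{H{\left(C{\left(9 \right)},-194 \right)}}{k} = \frac{\frac{1}{-18 + \left(\frac{1}{2} + \frac{1}{4} \cdot 9\right)} \left(-178 - 194\right)}{\frac{3249}{2}} = \frac{1}{-18 + \left(\frac{1}{2} + \frac{9}{4}\right)} \left(-372\right) \frac{2}{3249} = \frac{1}{-18 + \frac{11}{4}} \left(-372\right) \frac{2}{3249} = \frac{1}{- \frac{61}{4}} \left(-372\right) \frac{2}{3249} = \left(- \frac{4}{61}\right) \left(-372\right) \frac{2}{3249} = \frac{1488}{61} \cdot \frac{2}{3249} = \frac{992}{66063}$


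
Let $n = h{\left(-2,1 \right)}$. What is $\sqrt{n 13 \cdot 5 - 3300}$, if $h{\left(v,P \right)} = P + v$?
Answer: $i \sqrt{3365} \approx 58.009 i$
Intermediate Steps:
$n = -1$ ($n = 1 - 2 = -1$)
$\sqrt{n 13 \cdot 5 - 3300} = \sqrt{\left(-1\right) 13 \cdot 5 - 3300} = \sqrt{\left(-13\right) 5 - 3300} = \sqrt{-65 - 3300} = \sqrt{-3365} = i \sqrt{3365}$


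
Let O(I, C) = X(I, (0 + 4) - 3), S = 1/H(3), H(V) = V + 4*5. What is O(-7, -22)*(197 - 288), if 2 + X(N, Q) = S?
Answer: 4095/23 ≈ 178.04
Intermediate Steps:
H(V) = 20 + V (H(V) = V + 20 = 20 + V)
S = 1/23 (S = 1/(20 + 3) = 1/23 ≈ 0.043478)
X(N, Q) = -45/23 (X(N, Q) = -2 + 1/23 = -45/23)
O(I, C) = -45/23
O(-7, -22)*(197 - 288) = -45*(197 - 288)/23 = -45/23*(-91) = 4095/23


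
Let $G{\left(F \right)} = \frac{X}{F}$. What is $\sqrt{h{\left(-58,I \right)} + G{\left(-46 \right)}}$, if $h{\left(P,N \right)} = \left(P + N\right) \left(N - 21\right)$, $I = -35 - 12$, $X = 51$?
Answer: $\frac{\sqrt{15105894}}{46} \approx 84.492$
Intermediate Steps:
$G{\left(F \right)} = \frac{51}{F}$
$I = -47$
$h{\left(P,N \right)} = \left(-21 + N\right) \left(N + P\right)$ ($h{\left(P,N \right)} = \left(N + P\right) \left(-21 + N\right) = \left(-21 + N\right) \left(N + P\right)$)
$\sqrt{h{\left(-58,I \right)} + G{\left(-46 \right)}} = \sqrt{\left(\left(-47\right)^{2} - -987 - -1218 - -2726\right) + \frac{51}{-46}} = \sqrt{\left(2209 + 987 + 1218 + 2726\right) + 51 \left(- \frac{1}{46}\right)} = \sqrt{7140 - \frac{51}{46}} = \sqrt{\frac{328389}{46}} = \frac{\sqrt{15105894}}{46}$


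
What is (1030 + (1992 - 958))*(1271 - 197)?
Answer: 2216736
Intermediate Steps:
(1030 + (1992 - 958))*(1271 - 197) = (1030 + 1034)*1074 = 2064*1074 = 2216736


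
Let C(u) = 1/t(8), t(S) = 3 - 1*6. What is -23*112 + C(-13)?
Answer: -7729/3 ≈ -2576.3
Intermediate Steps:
t(S) = -3 (t(S) = 3 - 6 = -3)
C(u) = -⅓ (C(u) = 1/(-3) = -⅓)
-23*112 + C(-13) = -23*112 - ⅓ = -2576 - ⅓ = -7729/3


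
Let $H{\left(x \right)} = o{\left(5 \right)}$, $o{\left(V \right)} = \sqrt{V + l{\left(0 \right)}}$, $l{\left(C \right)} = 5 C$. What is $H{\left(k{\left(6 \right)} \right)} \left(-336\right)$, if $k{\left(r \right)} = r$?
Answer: $- 336 \sqrt{5} \approx -751.32$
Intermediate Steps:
$o{\left(V \right)} = \sqrt{V}$ ($o{\left(V \right)} = \sqrt{V + 5 \cdot 0} = \sqrt{V + 0} = \sqrt{V}$)
$H{\left(x \right)} = \sqrt{5}$
$H{\left(k{\left(6 \right)} \right)} \left(-336\right) = \sqrt{5} \left(-336\right) = - 336 \sqrt{5}$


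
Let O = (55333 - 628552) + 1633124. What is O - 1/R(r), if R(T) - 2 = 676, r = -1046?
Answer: 718615589/678 ≈ 1.0599e+6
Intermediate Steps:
R(T) = 678 (R(T) = 2 + 676 = 678)
O = 1059905 (O = -573219 + 1633124 = 1059905)
O - 1/R(r) = 1059905 - 1/678 = 718615589/678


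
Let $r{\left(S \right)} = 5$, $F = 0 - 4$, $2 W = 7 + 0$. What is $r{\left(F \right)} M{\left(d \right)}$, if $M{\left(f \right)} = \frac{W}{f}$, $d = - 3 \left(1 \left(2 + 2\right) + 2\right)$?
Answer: $- \frac{35}{36} \approx -0.97222$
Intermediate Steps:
$W = \frac{7}{2}$ ($W = \frac{7 + 0}{2} = \frac{1}{2} \cdot 7 = \frac{7}{2} \approx 3.5$)
$F = -4$
$d = -18$ ($d = - 3 \left(1 \cdot 4 + 2\right) = - 3 \left(4 + 2\right) = \left(-3\right) 6 = -18$)
$M{\left(f \right)} = \frac{7}{2 f}$
$r{\left(F \right)} M{\left(d \right)} = 5 \frac{7}{2 \left(-18\right)} = 5 \cdot \frac{7}{2} \left(- \frac{1}{18}\right) = 5 \left(- \frac{7}{36}\right) = - \frac{35}{36}$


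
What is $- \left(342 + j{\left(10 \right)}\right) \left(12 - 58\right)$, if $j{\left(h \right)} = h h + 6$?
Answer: $20608$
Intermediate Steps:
$j{\left(h \right)} = 6 + h^{2}$ ($j{\left(h \right)} = h^{2} + 6 = 6 + h^{2}$)
$- \left(342 + j{\left(10 \right)}\right) \left(12 - 58\right) = - \left(342 + \left(6 + 10^{2}\right)\right) \left(12 - 58\right) = - \left(342 + \left(6 + 100\right)\right) \left(12 + \left(-154 + 96\right)\right) = - \left(342 + 106\right) \left(12 - 58\right) = - 448 \left(-46\right) = \left(-1\right) \left(-20608\right) = 20608$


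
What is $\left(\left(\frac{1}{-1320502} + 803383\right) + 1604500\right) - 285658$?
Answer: $\frac{2802402356949}{1320502} \approx 2.1222 \cdot 10^{6}$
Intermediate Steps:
$\left(\left(\frac{1}{-1320502} + 803383\right) + 1604500\right) - 285658 = \left(\left(- \frac{1}{1320502} + 803383\right) + 1604500\right) - 285658 = \left(\frac{1060868858265}{1320502} + 1604500\right) - 285658 = \frac{3179614317265}{1320502} - 285658 = \frac{2802402356949}{1320502}$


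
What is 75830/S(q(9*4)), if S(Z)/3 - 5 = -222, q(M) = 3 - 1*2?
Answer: -75830/651 ≈ -116.48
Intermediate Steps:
q(M) = 1 (q(M) = 3 - 2 = 1)
S(Z) = -651 (S(Z) = 15 + 3*(-222) = 15 - 666 = -651)
75830/S(q(9*4)) = 75830/(-651) = 75830*(-1/651) = -75830/651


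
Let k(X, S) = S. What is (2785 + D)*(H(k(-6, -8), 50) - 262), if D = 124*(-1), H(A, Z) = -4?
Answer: -707826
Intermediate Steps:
D = -124
(2785 + D)*(H(k(-6, -8), 50) - 262) = (2785 - 124)*(-4 - 262) = 2661*(-266) = -707826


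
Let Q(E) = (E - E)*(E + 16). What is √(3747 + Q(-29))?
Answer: √3747 ≈ 61.213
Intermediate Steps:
Q(E) = 0 (Q(E) = 0*(16 + E) = 0)
√(3747 + Q(-29)) = √(3747 + 0) = √3747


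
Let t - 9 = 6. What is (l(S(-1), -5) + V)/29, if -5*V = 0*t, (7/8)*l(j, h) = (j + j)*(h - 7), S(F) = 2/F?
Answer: 384/203 ≈ 1.8916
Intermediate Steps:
t = 15 (t = 9 + 6 = 15)
l(j, h) = 16*j*(-7 + h)/7 (l(j, h) = 8*((j + j)*(h - 7))/7 = 8*((2*j)*(-7 + h))/7 = 8*(2*j*(-7 + h))/7 = 16*j*(-7 + h)/7)
V = 0 (V = -0*15 = -1/5*0 = 0)
(l(S(-1), -5) + V)/29 = (16*(2/(-1))*(-7 - 5)/7 + 0)/29 = ((16/7)*(2*(-1))*(-12) + 0)/29 = ((16/7)*(-2)*(-12) + 0)/29 = (384/7 + 0)/29 = (1/29)*(384/7) = 384/203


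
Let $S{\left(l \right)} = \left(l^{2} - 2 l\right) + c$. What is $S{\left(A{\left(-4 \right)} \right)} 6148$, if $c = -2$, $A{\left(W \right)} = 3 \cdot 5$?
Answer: $1186564$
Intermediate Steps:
$A{\left(W \right)} = 15$
$S{\left(l \right)} = -2 + l^{2} - 2 l$ ($S{\left(l \right)} = \left(l^{2} - 2 l\right) - 2 = -2 + l^{2} - 2 l$)
$S{\left(A{\left(-4 \right)} \right)} 6148 = \left(-2 + 15^{2} - 30\right) 6148 = \left(-2 + 225 - 30\right) 6148 = 193 \cdot 6148 = 1186564$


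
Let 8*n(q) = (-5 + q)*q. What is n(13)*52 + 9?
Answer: 685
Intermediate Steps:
n(q) = q*(-5 + q)/8 (n(q) = ((-5 + q)*q)/8 = (q*(-5 + q))/8 = q*(-5 + q)/8)
n(13)*52 + 9 = ((1/8)*13*(-5 + 13))*52 + 9 = ((1/8)*13*8)*52 + 9 = 13*52 + 9 = 676 + 9 = 685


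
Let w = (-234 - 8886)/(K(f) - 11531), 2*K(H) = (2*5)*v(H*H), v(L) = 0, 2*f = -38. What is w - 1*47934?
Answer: -552717834/11531 ≈ -47933.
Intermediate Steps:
f = -19 (f = (1/2)*(-38) = -19)
K(H) = 0 (K(H) = ((2*5)*0)/2 = (10*0)/2 = (1/2)*0 = 0)
w = 9120/11531 (w = (-234 - 8886)/(0 - 11531) = -9120/(-11531) = -9120*(-1/11531) = 9120/11531 ≈ 0.79091)
w - 1*47934 = 9120/11531 - 1*47934 = 9120/11531 - 47934 = -552717834/11531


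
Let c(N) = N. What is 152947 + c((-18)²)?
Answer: 153271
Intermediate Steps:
152947 + c((-18)²) = 152947 + (-18)² = 152947 + 324 = 153271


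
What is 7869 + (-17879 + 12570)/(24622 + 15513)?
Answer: 315817006/40135 ≈ 7868.9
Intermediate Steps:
7869 + (-17879 + 12570)/(24622 + 15513) = 7869 - 5309/40135 = 315817006/40135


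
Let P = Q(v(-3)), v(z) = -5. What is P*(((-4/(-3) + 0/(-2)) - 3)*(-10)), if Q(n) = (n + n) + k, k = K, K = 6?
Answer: -200/3 ≈ -66.667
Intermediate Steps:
k = 6
Q(n) = 6 + 2*n (Q(n) = (n + n) + 6 = 2*n + 6 = 6 + 2*n)
P = -4 (P = 6 + 2*(-5) = 6 - 10 = -4)
P*(((-4/(-3) + 0/(-2)) - 3)*(-10)) = -4*((-4/(-3) + 0/(-2)) - 3)*(-10) = -4*((-4*(-⅓) + 0*(-½)) - 3)*(-10) = -4*((4/3 + 0) - 3)*(-10) = -4*(4/3 - 3)*(-10) = -(-20)*(-10)/3 = -4*50/3 = -200/3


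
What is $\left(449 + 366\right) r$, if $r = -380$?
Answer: $-309700$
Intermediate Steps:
$\left(449 + 366\right) r = \left(449 + 366\right) \left(-380\right) = 815 \left(-380\right) = -309700$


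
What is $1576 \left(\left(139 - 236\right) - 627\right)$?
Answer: $-1141024$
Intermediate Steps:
$1576 \left(\left(139 - 236\right) - 627\right) = 1576 \left(-97 - 627\right) = 1576 \left(-724\right) = -1141024$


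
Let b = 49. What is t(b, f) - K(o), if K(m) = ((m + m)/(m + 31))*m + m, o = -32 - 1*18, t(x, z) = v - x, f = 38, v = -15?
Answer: 4734/19 ≈ 249.16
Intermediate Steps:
t(x, z) = -15 - x
o = -50 (o = -32 - 18 = -50)
K(m) = m + 2*m**2/(31 + m) (K(m) = ((2*m)/(31 + m))*m + m = (2*m/(31 + m))*m + m = 2*m**2/(31 + m) + m = m + 2*m**2/(31 + m))
t(b, f) - K(o) = (-15 - 1*49) - (-50)*(31 + 3*(-50))/(31 - 50) = (-15 - 49) - (-50)*(31 - 150)/(-19) = -64 - (-50)*(-1)*(-119)/19 = -64 - 1*(-5950/19) = -64 + 5950/19 = 4734/19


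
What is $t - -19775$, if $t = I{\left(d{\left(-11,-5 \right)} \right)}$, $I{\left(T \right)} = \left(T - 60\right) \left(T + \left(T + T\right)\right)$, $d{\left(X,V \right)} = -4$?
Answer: $20543$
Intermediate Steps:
$I{\left(T \right)} = 3 T \left(-60 + T\right)$ ($I{\left(T \right)} = \left(-60 + T\right) \left(T + 2 T\right) = \left(-60 + T\right) 3 T = 3 T \left(-60 + T\right)$)
$t = 768$ ($t = 3 \left(-4\right) \left(-60 - 4\right) = 3 \left(-4\right) \left(-64\right) = 768$)
$t - -19775 = 768 - -19775 = 768 + 19775 = 20543$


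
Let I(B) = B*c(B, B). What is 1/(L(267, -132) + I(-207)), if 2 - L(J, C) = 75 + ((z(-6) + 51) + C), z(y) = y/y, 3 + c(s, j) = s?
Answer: 1/43477 ≈ 2.3001e-5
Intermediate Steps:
c(s, j) = -3 + s
z(y) = 1
I(B) = B*(-3 + B)
L(J, C) = -125 - C (L(J, C) = 2 - (75 + ((1 + 51) + C)) = 2 - (75 + (52 + C)) = 2 - (127 + C) = 2 + (-127 - C) = -125 - C)
1/(L(267, -132) + I(-207)) = 1/((-125 - 1*(-132)) - 207*(-3 - 207)) = 1/((-125 + 132) - 207*(-210)) = 1/(7 + 43470) = 1/43477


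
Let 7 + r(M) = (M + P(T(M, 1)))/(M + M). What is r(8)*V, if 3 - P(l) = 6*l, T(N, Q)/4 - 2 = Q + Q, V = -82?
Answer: 8077/8 ≈ 1009.6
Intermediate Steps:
T(N, Q) = 8 + 8*Q (T(N, Q) = 8 + 4*(Q + Q) = 8 + 4*(2*Q) = 8 + 8*Q)
P(l) = 3 - 6*l
r(M) = -7 + (-93 + M)/(2*M) (r(M) = -7 + (M + (3 - 6*(8 + 8*1)))/(M + M) = -7 + (M + (3 - 6*(8 + 8)))/((2*M)) = -7 + (M + (3 - 6*16))*(1/(2*M)) = -7 + (M + (3 - 96))*(1/(2*M)) = -7 + (M - 93)*(1/(2*M)) = -7 + (-93 + M)*(1/(2*M)) = -7 + (-93 + M)/(2*M))
r(8)*V = ((½)*(-93 - 13*8)/8)*(-82) = ((½)*(⅛)*(-93 - 104))*(-82) = ((½)*(⅛)*(-197))*(-82) = -197/16*(-82) = 8077/8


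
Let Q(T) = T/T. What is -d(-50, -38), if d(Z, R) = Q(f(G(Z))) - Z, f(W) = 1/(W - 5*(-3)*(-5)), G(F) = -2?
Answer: -51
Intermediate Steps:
f(W) = 1/(-75 + W) (f(W) = 1/(W + 15*(-5)) = 1/(W - 75) = 1/(-75 + W))
Q(T) = 1
d(Z, R) = 1 - Z
-d(-50, -38) = -(1 - 1*(-50)) = -(1 + 50) = -1*51 = -51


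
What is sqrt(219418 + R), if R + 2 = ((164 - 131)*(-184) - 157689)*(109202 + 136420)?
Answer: I*sqrt(40223084926) ≈ 2.0056e+5*I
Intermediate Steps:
R = -40223304344 (R = -2 + ((164 - 131)*(-184) - 157689)*(109202 + 136420) = -2 + (33*(-184) - 157689)*245622 = -2 + (-6072 - 157689)*245622 = -2 - 163761*245622 = -2 - 40223304342 = -40223304344)
sqrt(219418 + R) = sqrt(219418 - 40223304344) = sqrt(-40223084926) = I*sqrt(40223084926)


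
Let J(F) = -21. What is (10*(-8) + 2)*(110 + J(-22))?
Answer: -6942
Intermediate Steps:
(10*(-8) + 2)*(110 + J(-22)) = (10*(-8) + 2)*(110 - 21) = (-80 + 2)*89 = -78*89 = -6942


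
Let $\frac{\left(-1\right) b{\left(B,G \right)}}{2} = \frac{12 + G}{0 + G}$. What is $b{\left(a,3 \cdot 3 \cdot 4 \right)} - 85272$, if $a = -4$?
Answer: $- \frac{255824}{3} \approx -85275.0$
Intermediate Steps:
$b{\left(B,G \right)} = - \frac{2 \left(12 + G\right)}{G}$ ($b{\left(B,G \right)} = - 2 \frac{12 + G}{0 + G} = - 2 \frac{12 + G}{G} = - \frac{2 \left(12 + G\right)}{G}$)
$b{\left(a,3 \cdot 3 \cdot 4 \right)} - 85272 = \left(-2 - \frac{24}{3 \cdot 3 \cdot 4}\right) - 85272 = \left(-2 - \frac{24}{9 \cdot 4}\right) - 85272 = \left(-2 - \frac{24}{36}\right) - 85272 = \left(-2 - \frac{2}{3}\right) - 85272 = - \frac{8}{3} - 85272 = - \frac{255824}{3}$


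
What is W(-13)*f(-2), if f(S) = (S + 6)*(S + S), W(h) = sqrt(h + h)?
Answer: -16*I*sqrt(26) ≈ -81.584*I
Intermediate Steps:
W(h) = sqrt(2)*sqrt(h) (W(h) = sqrt(2*h) = sqrt(2)*sqrt(h))
f(S) = 2*S*(6 + S) (f(S) = (6 + S)*(2*S) = 2*S*(6 + S))
W(-13)*f(-2) = (sqrt(2)*sqrt(-13))*(2*(-2)*(6 - 2)) = (sqrt(2)*(I*sqrt(13)))*(2*(-2)*4) = (I*sqrt(26))*(-16) = -16*I*sqrt(26)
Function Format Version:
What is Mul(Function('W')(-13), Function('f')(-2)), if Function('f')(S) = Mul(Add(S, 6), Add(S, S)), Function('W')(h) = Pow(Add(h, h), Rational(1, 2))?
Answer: Mul(-16, I, Pow(26, Rational(1, 2))) ≈ Mul(-81.584, I)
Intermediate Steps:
Function('W')(h) = Mul(Pow(2, Rational(1, 2)), Pow(h, Rational(1, 2))) (Function('W')(h) = Pow(Mul(2, h), Rational(1, 2)) = Mul(Pow(2, Rational(1, 2)), Pow(h, Rational(1, 2))))
Function('f')(S) = Mul(2, S, Add(6, S)) (Function('f')(S) = Mul(Add(6, S), Mul(2, S)) = Mul(2, S, Add(6, S)))
Mul(Function('W')(-13), Function('f')(-2)) = Mul(Mul(Pow(2, Rational(1, 2)), Pow(-13, Rational(1, 2))), Mul(2, -2, Add(6, -2))) = Mul(Mul(Pow(2, Rational(1, 2)), Mul(I, Pow(13, Rational(1, 2)))), Mul(2, -2, 4)) = Mul(Mul(I, Pow(26, Rational(1, 2))), -16) = Mul(-16, I, Pow(26, Rational(1, 2)))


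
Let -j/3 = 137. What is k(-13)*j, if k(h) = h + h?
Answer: 10686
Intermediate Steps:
j = -411 (j = -3*137 = -411)
k(h) = 2*h
k(-13)*j = (2*(-13))*(-411) = -26*(-411) = 10686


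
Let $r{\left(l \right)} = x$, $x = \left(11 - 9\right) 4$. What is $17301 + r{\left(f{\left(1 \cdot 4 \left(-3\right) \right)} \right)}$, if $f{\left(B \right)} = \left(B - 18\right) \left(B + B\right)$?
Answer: $17309$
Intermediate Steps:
$x = 8$ ($x = 2 \cdot 4 = 8$)
$f{\left(B \right)} = 2 B \left(-18 + B\right)$ ($f{\left(B \right)} = \left(-18 + B\right) 2 B = 2 B \left(-18 + B\right)$)
$r{\left(l \right)} = 8$
$17301 + r{\left(f{\left(1 \cdot 4 \left(-3\right) \right)} \right)} = 17301 + 8 = 17309$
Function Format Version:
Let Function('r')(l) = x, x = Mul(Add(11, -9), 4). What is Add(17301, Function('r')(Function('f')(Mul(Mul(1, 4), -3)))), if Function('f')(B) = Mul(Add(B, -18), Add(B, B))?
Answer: 17309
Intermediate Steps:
x = 8 (x = Mul(2, 4) = 8)
Function('f')(B) = Mul(2, B, Add(-18, B)) (Function('f')(B) = Mul(Add(-18, B), Mul(2, B)) = Mul(2, B, Add(-18, B)))
Function('r')(l) = 8
Add(17301, Function('r')(Function('f')(Mul(Mul(1, 4), -3)))) = Add(17301, 8) = 17309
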